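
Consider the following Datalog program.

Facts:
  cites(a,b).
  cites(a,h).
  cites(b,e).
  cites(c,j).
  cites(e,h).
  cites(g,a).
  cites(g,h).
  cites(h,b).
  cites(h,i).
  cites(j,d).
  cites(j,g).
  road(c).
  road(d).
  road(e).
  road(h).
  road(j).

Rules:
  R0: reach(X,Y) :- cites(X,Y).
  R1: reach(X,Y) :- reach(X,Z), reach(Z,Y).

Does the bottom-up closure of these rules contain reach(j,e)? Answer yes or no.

yes

round 1: derive reach(a,b) via R0 from cites(a,b)
round 1: derive reach(a,h) via R0 from cites(a,h)
round 1: derive reach(b,e) via R0 from cites(b,e)
round 1: derive reach(c,j) via R0 from cites(c,j)
round 1: derive reach(e,h) via R0 from cites(e,h)
round 1: derive reach(g,a) via R0 from cites(g,a)
round 1: derive reach(g,h) via R0 from cites(g,h)
round 1: derive reach(h,b) via R0 from cites(h,b)
round 1: derive reach(h,i) via R0 from cites(h,i)
round 1: derive reach(j,d) via R0 from cites(j,d)
round 1: derive reach(j,g) via R0 from cites(j,g)
round 2: derive reach(a,e) via R1 from reach(a,b), reach(b,e)
round 2: derive reach(a,i) via R1 from reach(a,h), reach(h,i)
round 2: derive reach(b,h) via R1 from reach(b,e), reach(e,h)
round 2: derive reach(c,d) via R1 from reach(c,j), reach(j,d)
round 2: derive reach(c,g) via R1 from reach(c,j), reach(j,g)
round 2: derive reach(e,b) via R1 from reach(e,h), reach(h,b)
round 2: derive reach(e,i) via R1 from reach(e,h), reach(h,i)
round 2: derive reach(g,b) via R1 from reach(g,a), reach(a,b)
round 2: derive reach(g,i) via R1 from reach(g,h), reach(h,i)
round 2: derive reach(h,e) via R1 from reach(h,b), reach(b,e)
round 2: derive reach(j,a) via R1 from reach(j,g), reach(g,a)
round 2: derive reach(j,h) via R1 from reach(j,g), reach(g,h)
round 3: derive reach(b,b) via R1 from reach(b,e), reach(e,b)
round 3: derive reach(b,i) via R1 from reach(b,e), reach(e,i)
round 3: derive reach(c,a) via R1 from reach(c,g), reach(g,a)
round 3: derive reach(c,b) via R1 from reach(c,g), reach(g,b)
round 3: derive reach(c,h) via R1 from reach(c,g), reach(g,h)
round 3: derive reach(c,i) via R1 from reach(c,g), reach(g,i)
round 3: derive reach(e,e) via R1 from reach(e,b), reach(b,e)
round 3: derive reach(g,e) via R1 from reach(g,a), reach(a,e)
round 3: derive reach(h,h) via R1 from reach(h,b), reach(b,h)
round 3: derive reach(j,b) via R1 from reach(j,a), reach(a,b)
round 3: derive reach(j,e) via R1 from reach(j,a), reach(a,e)
round 3: derive reach(j,i) via R1 from reach(j,a), reach(a,i)
round 4: derive reach(c,e) via R1 from reach(c,a), reach(a,e)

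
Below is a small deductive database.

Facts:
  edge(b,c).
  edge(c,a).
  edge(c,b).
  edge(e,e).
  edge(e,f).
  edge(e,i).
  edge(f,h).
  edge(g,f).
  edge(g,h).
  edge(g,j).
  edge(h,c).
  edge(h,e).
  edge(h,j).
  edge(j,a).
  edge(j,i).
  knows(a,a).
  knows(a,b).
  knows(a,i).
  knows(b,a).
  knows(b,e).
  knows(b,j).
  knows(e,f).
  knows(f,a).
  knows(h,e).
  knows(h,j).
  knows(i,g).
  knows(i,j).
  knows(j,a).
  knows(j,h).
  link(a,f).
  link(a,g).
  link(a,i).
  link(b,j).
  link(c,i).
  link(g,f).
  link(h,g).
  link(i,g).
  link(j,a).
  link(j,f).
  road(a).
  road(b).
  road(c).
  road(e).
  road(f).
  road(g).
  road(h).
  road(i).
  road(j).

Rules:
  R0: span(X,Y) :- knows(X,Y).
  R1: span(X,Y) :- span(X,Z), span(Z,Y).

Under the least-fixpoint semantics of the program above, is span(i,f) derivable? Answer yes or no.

yes

round 1: derive span(a,a) via R0 from knows(a,a)
round 1: derive span(a,b) via R0 from knows(a,b)
round 1: derive span(a,i) via R0 from knows(a,i)
round 1: derive span(b,a) via R0 from knows(b,a)
round 1: derive span(b,e) via R0 from knows(b,e)
round 1: derive span(b,j) via R0 from knows(b,j)
round 1: derive span(e,f) via R0 from knows(e,f)
round 1: derive span(f,a) via R0 from knows(f,a)
round 1: derive span(h,e) via R0 from knows(h,e)
round 1: derive span(h,j) via R0 from knows(h,j)
round 1: derive span(i,g) via R0 from knows(i,g)
round 1: derive span(i,j) via R0 from knows(i,j)
round 1: derive span(j,a) via R0 from knows(j,a)
round 1: derive span(j,h) via R0 from knows(j,h)
round 2: derive span(a,e) via R1 from span(a,b), span(b,e)
round 2: derive span(a,g) via R1 from span(a,i), span(i,g)
round 2: derive span(a,j) via R1 from span(a,b), span(b,j)
round 2: derive span(b,b) via R1 from span(b,a), span(a,b)
round 2: derive span(b,f) via R1 from span(b,e), span(e,f)
round 2: derive span(b,h) via R1 from span(b,j), span(j,h)
round 2: derive span(b,i) via R1 from span(b,a), span(a,i)
round 2: derive span(e,a) via R1 from span(e,f), span(f,a)
round 2: derive span(f,b) via R1 from span(f,a), span(a,b)
round 2: derive span(f,i) via R1 from span(f,a), span(a,i)
round 2: derive span(h,a) via R1 from span(h,j), span(j,a)
round 2: derive span(h,f) via R1 from span(h,e), span(e,f)
round 2: derive span(h,h) via R1 from span(h,j), span(j,h)
round 2: derive span(i,a) via R1 from span(i,j), span(j,a)
round 2: derive span(i,h) via R1 from span(i,j), span(j,h)
round 2: derive span(j,b) via R1 from span(j,a), span(a,b)
round 2: derive span(j,e) via R1 from span(j,h), span(h,e)
round 2: derive span(j,i) via R1 from span(j,a), span(a,i)
round 2: derive span(j,j) via R1 from span(j,h), span(h,j)
round 3: derive span(a,f) via R1 from span(a,b), span(b,f)
round 3: derive span(a,h) via R1 from span(a,b), span(b,h)
round 3: derive span(b,g) via R1 from span(b,a), span(a,g)
round 3: derive span(e,b) via R1 from span(e,a), span(a,b)
round 3: derive span(e,e) via R1 from span(e,a), span(a,e)
round 3: derive span(e,g) via R1 from span(e,a), span(a,g)
round 3: derive span(e,i) via R1 from span(e,a), span(a,i)
round 3: derive span(e,j) via R1 from span(e,a), span(a,j)
round 3: derive span(f,e) via R1 from span(f,a), span(a,e)
round 3: derive span(f,f) via R1 from span(f,b), span(b,f)
round 3: derive span(f,g) via R1 from span(f,a), span(a,g)
round 3: derive span(f,h) via R1 from span(f,b), span(b,h)
round 3: derive span(f,j) via R1 from span(f,a), span(a,j)
round 3: derive span(h,b) via R1 from span(h,a), span(a,b)
round 3: derive span(h,g) via R1 from span(h,a), span(a,g)
round 3: derive span(h,i) via R1 from span(h,a), span(a,i)
round 3: derive span(i,b) via R1 from span(i,a), span(a,b)
round 3: derive span(i,e) via R1 from span(i,a), span(a,e)
round 3: derive span(i,f) via R1 from span(i,h), span(h,f)
round 3: derive span(i,i) via R1 from span(i,a), span(a,i)
round 3: derive span(j,f) via R1 from span(j,b), span(b,f)
round 3: derive span(j,g) via R1 from span(j,a), span(a,g)
round 4: derive span(e,h) via R1 from span(e,a), span(a,h)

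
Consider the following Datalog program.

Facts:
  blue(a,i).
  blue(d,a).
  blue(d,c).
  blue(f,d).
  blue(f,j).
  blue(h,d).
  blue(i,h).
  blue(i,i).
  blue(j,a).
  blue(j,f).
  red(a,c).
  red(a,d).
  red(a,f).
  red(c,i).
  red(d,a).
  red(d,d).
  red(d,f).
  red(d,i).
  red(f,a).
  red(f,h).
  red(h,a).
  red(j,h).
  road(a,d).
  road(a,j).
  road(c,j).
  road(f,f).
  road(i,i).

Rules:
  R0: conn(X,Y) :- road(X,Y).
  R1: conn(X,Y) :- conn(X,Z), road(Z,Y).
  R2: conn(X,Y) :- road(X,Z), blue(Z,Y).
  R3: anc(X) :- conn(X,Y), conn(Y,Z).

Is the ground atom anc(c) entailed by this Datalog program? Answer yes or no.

yes

round 1: derive conn(a,d) via R0 from road(a,d)
round 1: derive conn(a,j) via R0 from road(a,j)
round 1: derive conn(c,j) via R0 from road(c,j)
round 1: derive conn(f,f) via R0 from road(f,f)
round 1: derive conn(i,i) via R0 from road(i,i)
round 1: derive conn(a,a) via R2 from road(a,d), blue(d,a)
round 1: derive conn(a,c) via R2 from road(a,d), blue(d,c)
round 1: derive conn(a,f) via R2 from road(a,j), blue(j,f)
round 1: derive conn(c,a) via R2 from road(c,j), blue(j,a)
round 1: derive conn(c,f) via R2 from road(c,j), blue(j,f)
round 1: derive conn(f,d) via R2 from road(f,f), blue(f,d)
round 1: derive conn(f,j) via R2 from road(f,f), blue(f,j)
round 1: derive conn(i,h) via R2 from road(i,i), blue(i,h)
round 2: derive conn(c,d) via R1 from conn(c,a), road(a,d)
round 2: derive anc(a) via R3 from conn(a,a), conn(a,a)
round 2: derive anc(c) via R3 from conn(c,a), conn(a,a)
round 2: derive anc(f) via R3 from conn(f,f), conn(f,d)
round 2: derive anc(i) via R3 from conn(i,i), conn(i,h)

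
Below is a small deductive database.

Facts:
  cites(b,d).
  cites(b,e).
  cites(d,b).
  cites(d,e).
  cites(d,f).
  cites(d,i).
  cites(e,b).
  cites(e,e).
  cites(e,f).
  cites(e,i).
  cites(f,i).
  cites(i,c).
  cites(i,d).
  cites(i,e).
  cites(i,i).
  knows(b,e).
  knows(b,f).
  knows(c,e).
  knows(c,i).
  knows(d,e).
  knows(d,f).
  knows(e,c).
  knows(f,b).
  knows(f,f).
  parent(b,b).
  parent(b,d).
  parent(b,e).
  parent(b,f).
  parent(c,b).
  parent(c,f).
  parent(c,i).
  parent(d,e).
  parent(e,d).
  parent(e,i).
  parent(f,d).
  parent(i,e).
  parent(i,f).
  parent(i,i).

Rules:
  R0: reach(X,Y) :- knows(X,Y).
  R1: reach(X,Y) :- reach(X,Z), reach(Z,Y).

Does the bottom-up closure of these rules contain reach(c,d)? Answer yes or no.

no

round 1: derive reach(b,e) via R0 from knows(b,e)
round 1: derive reach(b,f) via R0 from knows(b,f)
round 1: derive reach(c,e) via R0 from knows(c,e)
round 1: derive reach(c,i) via R0 from knows(c,i)
round 1: derive reach(d,e) via R0 from knows(d,e)
round 1: derive reach(d,f) via R0 from knows(d,f)
round 1: derive reach(e,c) via R0 from knows(e,c)
round 1: derive reach(f,b) via R0 from knows(f,b)
round 1: derive reach(f,f) via R0 from knows(f,f)
round 2: derive reach(b,b) via R1 from reach(b,f), reach(f,b)
round 2: derive reach(b,c) via R1 from reach(b,e), reach(e,c)
round 2: derive reach(c,c) via R1 from reach(c,e), reach(e,c)
round 2: derive reach(d,b) via R1 from reach(d,f), reach(f,b)
round 2: derive reach(d,c) via R1 from reach(d,e), reach(e,c)
round 2: derive reach(e,e) via R1 from reach(e,c), reach(c,e)
round 2: derive reach(e,i) via R1 from reach(e,c), reach(c,i)
round 2: derive reach(f,e) via R1 from reach(f,b), reach(b,e)
round 3: derive reach(b,i) via R1 from reach(b,c), reach(c,i)
round 3: derive reach(d,i) via R1 from reach(d,c), reach(c,i)
round 3: derive reach(f,c) via R1 from reach(f,b), reach(b,c)
round 3: derive reach(f,i) via R1 from reach(f,e), reach(e,i)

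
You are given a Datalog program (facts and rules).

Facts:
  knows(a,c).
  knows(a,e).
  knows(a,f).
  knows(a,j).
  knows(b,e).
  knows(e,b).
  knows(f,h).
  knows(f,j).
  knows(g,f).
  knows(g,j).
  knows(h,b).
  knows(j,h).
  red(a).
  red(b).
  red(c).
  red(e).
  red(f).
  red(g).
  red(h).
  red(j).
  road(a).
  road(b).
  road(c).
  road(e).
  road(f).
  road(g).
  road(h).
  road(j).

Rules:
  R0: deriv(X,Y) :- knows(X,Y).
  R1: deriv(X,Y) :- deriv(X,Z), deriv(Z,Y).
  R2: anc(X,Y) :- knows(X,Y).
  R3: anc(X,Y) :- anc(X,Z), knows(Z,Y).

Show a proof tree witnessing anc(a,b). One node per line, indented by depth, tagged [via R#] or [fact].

round 1: derive anc(a,c) via R2 from knows(a,c)
round 1: derive anc(a,e) via R2 from knows(a,e)
round 1: derive anc(a,f) via R2 from knows(a,f)
round 1: derive anc(a,j) via R2 from knows(a,j)
round 1: derive anc(b,e) via R2 from knows(b,e)
round 1: derive anc(e,b) via R2 from knows(e,b)
round 1: derive anc(f,h) via R2 from knows(f,h)
round 1: derive anc(f,j) via R2 from knows(f,j)
round 1: derive anc(g,f) via R2 from knows(g,f)
round 1: derive anc(g,j) via R2 from knows(g,j)
round 1: derive anc(h,b) via R2 from knows(h,b)
round 1: derive anc(j,h) via R2 from knows(j,h)
round 2: derive anc(a,b) via R3 from anc(a,e), knows(e,b)
round 2: derive anc(a,h) via R3 from anc(a,f), knows(f,h)
round 2: derive anc(b,b) via R3 from anc(b,e), knows(e,b)
round 2: derive anc(e,e) via R3 from anc(e,b), knows(b,e)
round 2: derive anc(f,b) via R3 from anc(f,h), knows(h,b)
round 2: derive anc(g,h) via R3 from anc(g,f), knows(f,h)
round 2: derive anc(h,e) via R3 from anc(h,b), knows(b,e)
round 2: derive anc(j,b) via R3 from anc(j,h), knows(h,b)
round 3: derive anc(f,e) via R3 from anc(f,b), knows(b,e)
round 3: derive anc(g,b) via R3 from anc(g,h), knows(h,b)
round 3: derive anc(j,e) via R3 from anc(j,b), knows(b,e)
round 4: derive anc(g,e) via R3 from anc(g,b), knows(b,e)

anc(a,b)  [via R3]
  anc(a,e)  [via R2]
    knows(a,e)  [fact]
  knows(e,b)  [fact]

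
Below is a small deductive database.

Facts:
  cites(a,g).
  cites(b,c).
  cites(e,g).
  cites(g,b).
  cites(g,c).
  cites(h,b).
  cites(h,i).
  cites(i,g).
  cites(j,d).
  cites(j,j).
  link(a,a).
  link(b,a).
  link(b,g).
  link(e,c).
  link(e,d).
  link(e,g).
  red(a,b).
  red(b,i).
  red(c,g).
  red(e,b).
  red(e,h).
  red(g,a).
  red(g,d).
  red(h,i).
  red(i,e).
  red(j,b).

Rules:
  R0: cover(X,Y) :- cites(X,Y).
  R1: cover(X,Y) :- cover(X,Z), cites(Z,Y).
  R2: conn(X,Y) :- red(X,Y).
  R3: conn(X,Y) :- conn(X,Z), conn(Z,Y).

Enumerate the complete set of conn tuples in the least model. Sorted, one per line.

round 1: derive conn(a,b) via R2 from red(a,b)
round 1: derive conn(b,i) via R2 from red(b,i)
round 1: derive conn(c,g) via R2 from red(c,g)
round 1: derive conn(e,b) via R2 from red(e,b)
round 1: derive conn(e,h) via R2 from red(e,h)
round 1: derive conn(g,a) via R2 from red(g,a)
round 1: derive conn(g,d) via R2 from red(g,d)
round 1: derive conn(h,i) via R2 from red(h,i)
round 1: derive conn(i,e) via R2 from red(i,e)
round 1: derive conn(j,b) via R2 from red(j,b)
round 2: derive conn(a,i) via R3 from conn(a,b), conn(b,i)
round 2: derive conn(b,e) via R3 from conn(b,i), conn(i,e)
round 2: derive conn(c,a) via R3 from conn(c,g), conn(g,a)
round 2: derive conn(c,d) via R3 from conn(c,g), conn(g,d)
round 2: derive conn(e,i) via R3 from conn(e,b), conn(b,i)
round 2: derive conn(g,b) via R3 from conn(g,a), conn(a,b)
round 2: derive conn(h,e) via R3 from conn(h,i), conn(i,e)
round 2: derive conn(i,b) via R3 from conn(i,e), conn(e,b)
round 2: derive conn(i,h) via R3 from conn(i,e), conn(e,h)
round 2: derive conn(j,i) via R3 from conn(j,b), conn(b,i)
round 3: derive conn(a,e) via R3 from conn(a,b), conn(b,e)
round 3: derive conn(a,h) via R3 from conn(a,i), conn(i,h)
round 3: derive conn(b,b) via R3 from conn(b,e), conn(e,b)
round 3: derive conn(b,h) via R3 from conn(b,e), conn(e,h)
round 3: derive conn(c,b) via R3 from conn(c,a), conn(a,b)
round 3: derive conn(c,i) via R3 from conn(c,a), conn(a,i)
round 3: derive conn(e,e) via R3 from conn(e,b), conn(b,e)
round 3: derive conn(g,e) via R3 from conn(g,b), conn(b,e)
round 3: derive conn(g,i) via R3 from conn(g,a), conn(a,i)
round 3: derive conn(h,b) via R3 from conn(h,e), conn(e,b)
round 3: derive conn(h,h) via R3 from conn(h,e), conn(e,h)
round 3: derive conn(i,i) via R3 from conn(i,b), conn(b,i)
round 3: derive conn(j,e) via R3 from conn(j,b), conn(b,e)
round 3: derive conn(j,h) via R3 from conn(j,i), conn(i,h)
round 4: derive conn(c,e) via R3 from conn(c,a), conn(a,e)
round 4: derive conn(c,h) via R3 from conn(c,a), conn(a,h)
round 4: derive conn(g,h) via R3 from conn(g,a), conn(a,h)

conn(a,b)
conn(a,e)
conn(a,h)
conn(a,i)
conn(b,b)
conn(b,e)
conn(b,h)
conn(b,i)
conn(c,a)
conn(c,b)
conn(c,d)
conn(c,e)
conn(c,g)
conn(c,h)
conn(c,i)
conn(e,b)
conn(e,e)
conn(e,h)
conn(e,i)
conn(g,a)
conn(g,b)
conn(g,d)
conn(g,e)
conn(g,h)
conn(g,i)
conn(h,b)
conn(h,e)
conn(h,h)
conn(h,i)
conn(i,b)
conn(i,e)
conn(i,h)
conn(i,i)
conn(j,b)
conn(j,e)
conn(j,h)
conn(j,i)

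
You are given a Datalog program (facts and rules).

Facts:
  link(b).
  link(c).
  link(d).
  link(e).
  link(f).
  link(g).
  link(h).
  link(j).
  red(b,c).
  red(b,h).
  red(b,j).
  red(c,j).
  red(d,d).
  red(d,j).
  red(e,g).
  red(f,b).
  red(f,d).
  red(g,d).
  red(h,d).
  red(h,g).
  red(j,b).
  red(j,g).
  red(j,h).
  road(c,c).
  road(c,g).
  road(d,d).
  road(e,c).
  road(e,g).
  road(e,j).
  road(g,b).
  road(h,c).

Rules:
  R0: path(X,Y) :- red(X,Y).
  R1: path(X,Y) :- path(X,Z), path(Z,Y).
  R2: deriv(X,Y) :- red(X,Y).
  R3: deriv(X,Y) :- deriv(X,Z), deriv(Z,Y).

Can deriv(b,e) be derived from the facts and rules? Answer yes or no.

round 1: derive deriv(b,c) via R2 from red(b,c)
round 1: derive deriv(b,h) via R2 from red(b,h)
round 1: derive deriv(b,j) via R2 from red(b,j)
round 1: derive deriv(c,j) via R2 from red(c,j)
round 1: derive deriv(d,d) via R2 from red(d,d)
round 1: derive deriv(d,j) via R2 from red(d,j)
round 1: derive deriv(e,g) via R2 from red(e,g)
round 1: derive deriv(f,b) via R2 from red(f,b)
round 1: derive deriv(f,d) via R2 from red(f,d)
round 1: derive deriv(g,d) via R2 from red(g,d)
round 1: derive deriv(h,d) via R2 from red(h,d)
round 1: derive deriv(h,g) via R2 from red(h,g)
round 1: derive deriv(j,b) via R2 from red(j,b)
round 1: derive deriv(j,g) via R2 from red(j,g)
round 1: derive deriv(j,h) via R2 from red(j,h)
round 2: derive deriv(b,b) via R3 from deriv(b,j), deriv(j,b)
round 2: derive deriv(b,d) via R3 from deriv(b,h), deriv(h,d)
round 2: derive deriv(b,g) via R3 from deriv(b,h), deriv(h,g)
round 2: derive deriv(c,b) via R3 from deriv(c,j), deriv(j,b)
round 2: derive deriv(c,g) via R3 from deriv(c,j), deriv(j,g)
round 2: derive deriv(c,h) via R3 from deriv(c,j), deriv(j,h)
round 2: derive deriv(d,b) via R3 from deriv(d,j), deriv(j,b)
round 2: derive deriv(d,g) via R3 from deriv(d,j), deriv(j,g)
round 2: derive deriv(d,h) via R3 from deriv(d,j), deriv(j,h)
round 2: derive deriv(e,d) via R3 from deriv(e,g), deriv(g,d)
round 2: derive deriv(f,c) via R3 from deriv(f,b), deriv(b,c)
round 2: derive deriv(f,h) via R3 from deriv(f,b), deriv(b,h)
round 2: derive deriv(f,j) via R3 from deriv(f,b), deriv(b,j)
round 2: derive deriv(g,j) via R3 from deriv(g,d), deriv(d,j)
round 2: derive deriv(h,j) via R3 from deriv(h,d), deriv(d,j)
round 2: derive deriv(j,c) via R3 from deriv(j,b), deriv(b,c)
round 2: derive deriv(j,d) via R3 from deriv(j,g), deriv(g,d)
round 2: derive deriv(j,j) via R3 from deriv(j,b), deriv(b,j)
round 3: derive deriv(c,c) via R3 from deriv(c,b), deriv(b,c)
round 3: derive deriv(c,d) via R3 from deriv(c,b), deriv(b,d)
round 3: derive deriv(d,c) via R3 from deriv(d,b), deriv(b,c)
round 3: derive deriv(e,b) via R3 from deriv(e,d), deriv(d,b)
round 3: derive deriv(e,h) via R3 from deriv(e,d), deriv(d,h)
round 3: derive deriv(e,j) via R3 from deriv(e,d), deriv(d,j)
round 3: derive deriv(f,g) via R3 from deriv(f,b), deriv(b,g)
round 3: derive deriv(g,b) via R3 from deriv(g,d), deriv(d,b)
round 3: derive deriv(g,c) via R3 from deriv(g,j), deriv(j,c)
round 3: derive deriv(g,g) via R3 from deriv(g,d), deriv(d,g)
round 3: derive deriv(g,h) via R3 from deriv(g,d), deriv(d,h)
round 3: derive deriv(h,b) via R3 from deriv(h,d), deriv(d,b)
round 3: derive deriv(h,c) via R3 from deriv(h,j), deriv(j,c)
round 3: derive deriv(h,h) via R3 from deriv(h,d), deriv(d,h)
round 4: derive deriv(e,c) via R3 from deriv(e,b), deriv(b,c)

no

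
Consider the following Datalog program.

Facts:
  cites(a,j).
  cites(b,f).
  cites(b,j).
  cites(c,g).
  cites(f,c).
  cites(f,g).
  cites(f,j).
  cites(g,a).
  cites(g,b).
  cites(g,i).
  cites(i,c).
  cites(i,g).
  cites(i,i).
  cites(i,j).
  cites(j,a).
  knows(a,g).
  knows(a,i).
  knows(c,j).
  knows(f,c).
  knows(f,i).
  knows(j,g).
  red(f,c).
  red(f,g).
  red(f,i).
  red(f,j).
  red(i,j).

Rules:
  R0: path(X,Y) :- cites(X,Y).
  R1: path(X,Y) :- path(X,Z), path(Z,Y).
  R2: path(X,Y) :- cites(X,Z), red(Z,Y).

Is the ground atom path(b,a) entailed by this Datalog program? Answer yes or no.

yes

round 1: derive path(a,j) via R0 from cites(a,j)
round 1: derive path(b,f) via R0 from cites(b,f)
round 1: derive path(b,j) via R0 from cites(b,j)
round 1: derive path(c,g) via R0 from cites(c,g)
round 1: derive path(f,c) via R0 from cites(f,c)
round 1: derive path(f,g) via R0 from cites(f,g)
round 1: derive path(f,j) via R0 from cites(f,j)
round 1: derive path(g,a) via R0 from cites(g,a)
round 1: derive path(g,b) via R0 from cites(g,b)
round 1: derive path(g,i) via R0 from cites(g,i)
round 1: derive path(i,c) via R0 from cites(i,c)
round 1: derive path(i,g) via R0 from cites(i,g)
round 1: derive path(i,i) via R0 from cites(i,i)
round 1: derive path(i,j) via R0 from cites(i,j)
round 1: derive path(j,a) via R0 from cites(j,a)
round 1: derive path(b,c) via R2 from cites(b,f), red(f,c)
round 1: derive path(b,g) via R2 from cites(b,f), red(f,g)
round 1: derive path(b,i) via R2 from cites(b,f), red(f,i)
round 1: derive path(g,j) via R2 from cites(g,i), red(i,j)
round 2: derive path(a,a) via R1 from path(a,j), path(j,a)
round 2: derive path(b,a) via R1 from path(b,g), path(g,a)
round 2: derive path(b,b) via R1 from path(b,g), path(g,b)
round 2: derive path(c,a) via R1 from path(c,g), path(g,a)
round 2: derive path(c,b) via R1 from path(c,g), path(g,b)
round 2: derive path(c,i) via R1 from path(c,g), path(g,i)
round 2: derive path(c,j) via R1 from path(c,g), path(g,j)
round 2: derive path(f,a) via R1 from path(f,g), path(g,a)
round 2: derive path(f,b) via R1 from path(f,g), path(g,b)
round 2: derive path(f,i) via R1 from path(f,g), path(g,i)
round 2: derive path(g,c) via R1 from path(g,b), path(b,c)
round 2: derive path(g,f) via R1 from path(g,b), path(b,f)
round 2: derive path(g,g) via R1 from path(g,b), path(b,g)
round 2: derive path(i,a) via R1 from path(i,g), path(g,a)
round 2: derive path(i,b) via R1 from path(i,g), path(g,b)
round 2: derive path(j,j) via R1 from path(j,a), path(a,j)
round 3: derive path(c,c) via R1 from path(c,b), path(b,c)
round 3: derive path(c,f) via R1 from path(c,b), path(b,f)
round 3: derive path(f,f) via R1 from path(f,b), path(b,f)
round 3: derive path(i,f) via R1 from path(i,b), path(b,f)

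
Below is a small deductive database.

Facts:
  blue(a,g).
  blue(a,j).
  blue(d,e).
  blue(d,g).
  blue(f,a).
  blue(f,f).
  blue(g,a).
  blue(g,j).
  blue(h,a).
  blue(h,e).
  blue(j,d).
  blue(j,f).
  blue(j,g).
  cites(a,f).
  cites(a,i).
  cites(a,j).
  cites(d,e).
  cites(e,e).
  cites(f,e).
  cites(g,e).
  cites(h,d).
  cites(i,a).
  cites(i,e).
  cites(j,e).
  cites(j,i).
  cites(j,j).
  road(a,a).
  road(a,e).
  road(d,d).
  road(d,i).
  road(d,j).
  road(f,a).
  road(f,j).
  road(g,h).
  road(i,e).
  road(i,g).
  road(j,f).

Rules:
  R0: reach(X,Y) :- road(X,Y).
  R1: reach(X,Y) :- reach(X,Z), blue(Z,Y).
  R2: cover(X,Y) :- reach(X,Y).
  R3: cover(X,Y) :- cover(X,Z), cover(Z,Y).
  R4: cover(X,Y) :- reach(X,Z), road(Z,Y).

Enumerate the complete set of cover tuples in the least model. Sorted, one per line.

cover(a,a)
cover(a,d)
cover(a,e)
cover(a,f)
cover(a,g)
cover(a,h)
cover(a,i)
cover(a,j)
cover(d,a)
cover(d,d)
cover(d,e)
cover(d,f)
cover(d,g)
cover(d,h)
cover(d,i)
cover(d,j)
cover(f,a)
cover(f,d)
cover(f,e)
cover(f,f)
cover(f,g)
cover(f,h)
cover(f,i)
cover(f,j)
cover(g,a)
cover(g,d)
cover(g,e)
cover(g,f)
cover(g,g)
cover(g,h)
cover(g,i)
cover(g,j)
cover(i,a)
cover(i,d)
cover(i,e)
cover(i,f)
cover(i,g)
cover(i,h)
cover(i,i)
cover(i,j)
cover(j,a)
cover(j,d)
cover(j,e)
cover(j,f)
cover(j,g)
cover(j,h)
cover(j,i)
cover(j,j)

round 1: derive reach(a,a) via R0 from road(a,a)
round 1: derive reach(a,e) via R0 from road(a,e)
round 1: derive reach(d,d) via R0 from road(d,d)
round 1: derive reach(d,i) via R0 from road(d,i)
round 1: derive reach(d,j) via R0 from road(d,j)
round 1: derive reach(f,a) via R0 from road(f,a)
round 1: derive reach(f,j) via R0 from road(f,j)
round 1: derive reach(g,h) via R0 from road(g,h)
round 1: derive reach(i,e) via R0 from road(i,e)
round 1: derive reach(i,g) via R0 from road(i,g)
round 1: derive reach(j,f) via R0 from road(j,f)
round 2: derive reach(a,g) via R1 from reach(a,a), blue(a,g)
round 2: derive reach(a,j) via R1 from reach(a,a), blue(a,j)
round 2: derive reach(d,e) via R1 from reach(d,d), blue(d,e)
round 2: derive reach(d,f) via R1 from reach(d,j), blue(j,f)
round 2: derive reach(d,g) via R1 from reach(d,d), blue(d,g)
round 2: derive reach(f,d) via R1 from reach(f,j), blue(j,d)
round 2: derive reach(f,f) via R1 from reach(f,j), blue(j,f)
round 2: derive reach(f,g) via R1 from reach(f,a), blue(a,g)
round 2: derive reach(g,a) via R1 from reach(g,h), blue(h,a)
round 2: derive reach(g,e) via R1 from reach(g,h), blue(h,e)
round 2: derive reach(i,a) via R1 from reach(i,g), blue(g,a)
round 2: derive reach(i,j) via R1 from reach(i,g), blue(g,j)
round 2: derive reach(j,a) via R1 from reach(j,f), blue(f,a)
round 2: derive cover(a,a) via R2 from reach(a,a)
round 2: derive cover(a,e) via R2 from reach(a,e)
round 2: derive cover(d,d) via R2 from reach(d,d)
round 2: derive cover(d,i) via R2 from reach(d,i)
round 2: derive cover(d,j) via R2 from reach(d,j)
round 2: derive cover(f,a) via R2 from reach(f,a)
round 2: derive cover(f,j) via R2 from reach(f,j)
round 2: derive cover(g,h) via R2 from reach(g,h)
round 2: derive cover(i,e) via R2 from reach(i,e)
round 2: derive cover(i,g) via R2 from reach(i,g)
round 2: derive cover(j,f) via R2 from reach(j,f)
round 2: derive cover(d,e) via R4 from reach(d,i), road(i,e)
round 2: derive cover(d,f) via R4 from reach(d,j), road(j,f)
round 2: derive cover(d,g) via R4 from reach(d,i), road(i,g)
round 2: derive cover(f,e) via R4 from reach(f,a), road(a,e)
round 2: derive cover(f,f) via R4 from reach(f,j), road(j,f)
round 2: derive cover(i,h) via R4 from reach(i,g), road(g,h)
round 2: derive cover(j,a) via R4 from reach(j,f), road(f,a)
round 2: derive cover(j,j) via R4 from reach(j,f), road(f,j)
round 3: derive reach(a,d) via R1 from reach(a,j), blue(j,d)
round 3: derive reach(a,f) via R1 from reach(a,j), blue(j,f)
round 3: derive reach(d,a) via R1 from reach(d,f), blue(f,a)
round 3: derive reach(f,e) via R1 from reach(f,d), blue(d,e)
round 3: derive reach(g,g) via R1 from reach(g,a), blue(a,g)
round 3: derive reach(g,j) via R1 from reach(g,a), blue(a,j)
round 3: derive reach(i,d) via R1 from reach(i,j), blue(j,d)
round 3: derive reach(i,f) via R1 from reach(i,j), blue(j,f)
round 3: derive reach(j,g) via R1 from reach(j,a), blue(a,g)
round 3: derive reach(j,j) via R1 from reach(j,a), blue(a,j)
round 3: derive cover(a,g) via R2 from reach(a,g)
round 3: derive cover(a,j) via R2 from reach(a,j)
round 3: derive cover(f,d) via R2 from reach(f,d)
round 3: derive cover(f,g) via R2 from reach(f,g)
round 3: derive cover(g,a) via R2 from reach(g,a)
round 3: derive cover(g,e) via R2 from reach(g,e)
round 3: derive cover(i,a) via R2 from reach(i,a)
round 3: derive cover(i,j) via R2 from reach(i,j)
round 3: derive cover(d,a) via R3 from cover(d,f), cover(f,a)
round 3: derive cover(d,h) via R3 from cover(d,g), cover(g,h)
round 3: derive cover(j,e) via R3 from cover(j,a), cover(a,e)
round 3: derive cover(a,f) via R4 from reach(a,j), road(j,f)
round 3: derive cover(a,h) via R4 from reach(a,g), road(g,h)
round 3: derive cover(f,h) via R4 from reach(f,g), road(g,h)
round 3: derive cover(f,i) via R4 from reach(f,d), road(d,i)
round 3: derive cover(i,f) via R4 from reach(i,j), road(j,f)
round 4: derive reach(g,d) via R1 from reach(g,j), blue(j,d)
round 4: derive reach(g,f) via R1 from reach(g,j), blue(j,f)
round 4: derive reach(j,d) via R1 from reach(j,j), blue(j,d)
round 4: derive cover(a,d) via R2 from reach(a,d)
round 4: derive cover(g,g) via R2 from reach(g,g)
round 4: derive cover(g,j) via R2 from reach(g,j)
round 4: derive cover(i,d) via R2 from reach(i,d)
round 4: derive cover(j,g) via R2 from reach(j,g)
round 4: derive cover(a,i) via R3 from cover(a,f), cover(f,i)
round 4: derive cover(g,f) via R3 from cover(g,a), cover(a,f)
round 4: derive cover(i,i) via R3 from cover(i,f), cover(f,i)
round 4: derive cover(j,d) via R3 from cover(j,f), cover(f,d)
round 4: derive cover(j,h) via R3 from cover(j,a), cover(a,h)
round 4: derive cover(j,i) via R3 from cover(j,f), cover(f,i)
round 5: derive reach(j,e) via R1 from reach(j,d), blue(d,e)
round 5: derive cover(g,d) via R2 from reach(g,d)
round 5: derive cover(g,i) via R3 from cover(g,a), cover(a,i)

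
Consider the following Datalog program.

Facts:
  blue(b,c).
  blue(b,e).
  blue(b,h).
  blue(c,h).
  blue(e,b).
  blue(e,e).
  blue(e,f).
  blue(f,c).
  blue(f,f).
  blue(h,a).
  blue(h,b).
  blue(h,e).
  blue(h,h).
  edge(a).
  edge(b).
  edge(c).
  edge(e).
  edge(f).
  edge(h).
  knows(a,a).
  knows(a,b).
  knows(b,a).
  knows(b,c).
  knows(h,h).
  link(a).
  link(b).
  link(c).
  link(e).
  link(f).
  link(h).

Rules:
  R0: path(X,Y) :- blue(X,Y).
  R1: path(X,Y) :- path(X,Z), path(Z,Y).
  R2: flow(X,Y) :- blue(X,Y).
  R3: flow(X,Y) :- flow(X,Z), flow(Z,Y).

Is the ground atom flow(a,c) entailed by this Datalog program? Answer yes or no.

round 1: derive flow(b,c) via R2 from blue(b,c)
round 1: derive flow(b,e) via R2 from blue(b,e)
round 1: derive flow(b,h) via R2 from blue(b,h)
round 1: derive flow(c,h) via R2 from blue(c,h)
round 1: derive flow(e,b) via R2 from blue(e,b)
round 1: derive flow(e,e) via R2 from blue(e,e)
round 1: derive flow(e,f) via R2 from blue(e,f)
round 1: derive flow(f,c) via R2 from blue(f,c)
round 1: derive flow(f,f) via R2 from blue(f,f)
round 1: derive flow(h,a) via R2 from blue(h,a)
round 1: derive flow(h,b) via R2 from blue(h,b)
round 1: derive flow(h,e) via R2 from blue(h,e)
round 1: derive flow(h,h) via R2 from blue(h,h)
round 2: derive flow(b,a) via R3 from flow(b,h), flow(h,a)
round 2: derive flow(b,b) via R3 from flow(b,e), flow(e,b)
round 2: derive flow(b,f) via R3 from flow(b,e), flow(e,f)
round 2: derive flow(c,a) via R3 from flow(c,h), flow(h,a)
round 2: derive flow(c,b) via R3 from flow(c,h), flow(h,b)
round 2: derive flow(c,e) via R3 from flow(c,h), flow(h,e)
round 2: derive flow(e,c) via R3 from flow(e,b), flow(b,c)
round 2: derive flow(e,h) via R3 from flow(e,b), flow(b,h)
round 2: derive flow(f,h) via R3 from flow(f,c), flow(c,h)
round 2: derive flow(h,c) via R3 from flow(h,b), flow(b,c)
round 2: derive flow(h,f) via R3 from flow(h,e), flow(e,f)
round 3: derive flow(c,c) via R3 from flow(c,b), flow(b,c)
round 3: derive flow(c,f) via R3 from flow(c,b), flow(b,f)
round 3: derive flow(e,a) via R3 from flow(e,b), flow(b,a)
round 3: derive flow(f,a) via R3 from flow(f,c), flow(c,a)
round 3: derive flow(f,b) via R3 from flow(f,c), flow(c,b)
round 3: derive flow(f,e) via R3 from flow(f,c), flow(c,e)

no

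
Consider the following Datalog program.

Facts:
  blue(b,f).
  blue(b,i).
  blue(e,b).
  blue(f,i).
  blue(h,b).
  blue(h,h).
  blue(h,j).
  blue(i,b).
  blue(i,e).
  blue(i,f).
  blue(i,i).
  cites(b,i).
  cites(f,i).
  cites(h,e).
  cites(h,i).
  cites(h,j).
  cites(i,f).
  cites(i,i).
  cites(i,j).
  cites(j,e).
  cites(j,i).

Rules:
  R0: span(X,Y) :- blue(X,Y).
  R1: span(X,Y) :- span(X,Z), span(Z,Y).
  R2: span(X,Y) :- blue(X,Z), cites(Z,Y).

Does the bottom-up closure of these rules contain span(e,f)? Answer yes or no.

round 1: derive span(b,f) via R0 from blue(b,f)
round 1: derive span(b,i) via R0 from blue(b,i)
round 1: derive span(e,b) via R0 from blue(e,b)
round 1: derive span(f,i) via R0 from blue(f,i)
round 1: derive span(h,b) via R0 from blue(h,b)
round 1: derive span(h,h) via R0 from blue(h,h)
round 1: derive span(h,j) via R0 from blue(h,j)
round 1: derive span(i,b) via R0 from blue(i,b)
round 1: derive span(i,e) via R0 from blue(i,e)
round 1: derive span(i,f) via R0 from blue(i,f)
round 1: derive span(i,i) via R0 from blue(i,i)
round 1: derive span(b,j) via R2 from blue(b,i), cites(i,j)
round 1: derive span(e,i) via R2 from blue(e,b), cites(b,i)
round 1: derive span(f,f) via R2 from blue(f,i), cites(i,f)
round 1: derive span(f,j) via R2 from blue(f,i), cites(i,j)
round 1: derive span(h,e) via R2 from blue(h,h), cites(h,e)
round 1: derive span(h,i) via R2 from blue(h,b), cites(b,i)
round 1: derive span(i,j) via R2 from blue(i,i), cites(i,j)
round 2: derive span(b,b) via R1 from span(b,i), span(i,b)
round 2: derive span(b,e) via R1 from span(b,i), span(i,e)
round 2: derive span(e,e) via R1 from span(e,i), span(i,e)
round 2: derive span(e,f) via R1 from span(e,b), span(b,f)
round 2: derive span(e,j) via R1 from span(e,b), span(b,j)
round 2: derive span(f,b) via R1 from span(f,i), span(i,b)
round 2: derive span(f,e) via R1 from span(f,i), span(i,e)
round 2: derive span(h,f) via R1 from span(h,b), span(b,f)

yes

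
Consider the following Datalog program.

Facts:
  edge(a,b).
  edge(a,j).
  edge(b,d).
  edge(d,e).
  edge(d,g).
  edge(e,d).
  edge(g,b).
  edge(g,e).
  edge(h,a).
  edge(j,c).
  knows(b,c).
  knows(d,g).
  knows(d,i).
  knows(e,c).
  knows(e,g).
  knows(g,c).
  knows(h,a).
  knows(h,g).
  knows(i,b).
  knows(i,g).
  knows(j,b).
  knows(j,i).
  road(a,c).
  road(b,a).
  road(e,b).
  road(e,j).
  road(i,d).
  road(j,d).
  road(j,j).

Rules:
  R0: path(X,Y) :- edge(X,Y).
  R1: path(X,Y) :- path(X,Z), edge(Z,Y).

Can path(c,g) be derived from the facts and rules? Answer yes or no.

no

round 1: derive path(a,b) via R0 from edge(a,b)
round 1: derive path(a,j) via R0 from edge(a,j)
round 1: derive path(b,d) via R0 from edge(b,d)
round 1: derive path(d,e) via R0 from edge(d,e)
round 1: derive path(d,g) via R0 from edge(d,g)
round 1: derive path(e,d) via R0 from edge(e,d)
round 1: derive path(g,b) via R0 from edge(g,b)
round 1: derive path(g,e) via R0 from edge(g,e)
round 1: derive path(h,a) via R0 from edge(h,a)
round 1: derive path(j,c) via R0 from edge(j,c)
round 2: derive path(a,c) via R1 from path(a,j), edge(j,c)
round 2: derive path(a,d) via R1 from path(a,b), edge(b,d)
round 2: derive path(b,e) via R1 from path(b,d), edge(d,e)
round 2: derive path(b,g) via R1 from path(b,d), edge(d,g)
round 2: derive path(d,b) via R1 from path(d,g), edge(g,b)
round 2: derive path(d,d) via R1 from path(d,e), edge(e,d)
round 2: derive path(e,e) via R1 from path(e,d), edge(d,e)
round 2: derive path(e,g) via R1 from path(e,d), edge(d,g)
round 2: derive path(g,d) via R1 from path(g,b), edge(b,d)
round 2: derive path(h,b) via R1 from path(h,a), edge(a,b)
round 2: derive path(h,j) via R1 from path(h,a), edge(a,j)
round 3: derive path(a,e) via R1 from path(a,d), edge(d,e)
round 3: derive path(a,g) via R1 from path(a,d), edge(d,g)
round 3: derive path(b,b) via R1 from path(b,g), edge(g,b)
round 3: derive path(e,b) via R1 from path(e,g), edge(g,b)
round 3: derive path(g,g) via R1 from path(g,d), edge(d,g)
round 3: derive path(h,c) via R1 from path(h,j), edge(j,c)
round 3: derive path(h,d) via R1 from path(h,b), edge(b,d)
round 4: derive path(h,e) via R1 from path(h,d), edge(d,e)
round 4: derive path(h,g) via R1 from path(h,d), edge(d,g)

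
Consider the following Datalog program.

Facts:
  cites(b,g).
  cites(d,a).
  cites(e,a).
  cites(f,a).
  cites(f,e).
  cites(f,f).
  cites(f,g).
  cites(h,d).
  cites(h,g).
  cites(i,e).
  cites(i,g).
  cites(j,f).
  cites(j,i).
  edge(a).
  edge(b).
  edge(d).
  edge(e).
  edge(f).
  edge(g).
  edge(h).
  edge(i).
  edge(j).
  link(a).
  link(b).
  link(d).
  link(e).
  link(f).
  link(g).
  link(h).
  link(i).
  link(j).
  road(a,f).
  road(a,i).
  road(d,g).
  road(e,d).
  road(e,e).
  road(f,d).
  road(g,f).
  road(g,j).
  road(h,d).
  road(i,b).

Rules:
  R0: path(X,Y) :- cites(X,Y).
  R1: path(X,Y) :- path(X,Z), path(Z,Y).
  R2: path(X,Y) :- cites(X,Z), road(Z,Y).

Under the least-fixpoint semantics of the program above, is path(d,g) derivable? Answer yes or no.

yes

round 1: derive path(b,g) via R0 from cites(b,g)
round 1: derive path(d,a) via R0 from cites(d,a)
round 1: derive path(e,a) via R0 from cites(e,a)
round 1: derive path(f,a) via R0 from cites(f,a)
round 1: derive path(f,e) via R0 from cites(f,e)
round 1: derive path(f,f) via R0 from cites(f,f)
round 1: derive path(f,g) via R0 from cites(f,g)
round 1: derive path(h,d) via R0 from cites(h,d)
round 1: derive path(h,g) via R0 from cites(h,g)
round 1: derive path(i,e) via R0 from cites(i,e)
round 1: derive path(i,g) via R0 from cites(i,g)
round 1: derive path(j,f) via R0 from cites(j,f)
round 1: derive path(j,i) via R0 from cites(j,i)
round 1: derive path(b,f) via R2 from cites(b,g), road(g,f)
round 1: derive path(b,j) via R2 from cites(b,g), road(g,j)
round 1: derive path(d,f) via R2 from cites(d,a), road(a,f)
round 1: derive path(d,i) via R2 from cites(d,a), road(a,i)
round 1: derive path(e,f) via R2 from cites(e,a), road(a,f)
round 1: derive path(e,i) via R2 from cites(e,a), road(a,i)
round 1: derive path(f,d) via R2 from cites(f,e), road(e,d)
round 1: derive path(f,i) via R2 from cites(f,a), road(a,i)
round 1: derive path(f,j) via R2 from cites(f,g), road(g,j)
round 1: derive path(h,f) via R2 from cites(h,g), road(g,f)
round 1: derive path(h,j) via R2 from cites(h,g), road(g,j)
round 1: derive path(i,d) via R2 from cites(i,e), road(e,d)
round 1: derive path(i,f) via R2 from cites(i,g), road(g,f)
round 1: derive path(i,j) via R2 from cites(i,g), road(g,j)
round 1: derive path(j,b) via R2 from cites(j,i), road(i,b)
round 1: derive path(j,d) via R2 from cites(j,f), road(f,d)
round 2: derive path(b,a) via R1 from path(b,f), path(f,a)
round 2: derive path(b,b) via R1 from path(b,j), path(j,b)
round 2: derive path(b,d) via R1 from path(b,f), path(f,d)
round 2: derive path(b,e) via R1 from path(b,f), path(f,e)
round 2: derive path(b,i) via R1 from path(b,f), path(f,i)
round 2: derive path(d,d) via R1 from path(d,f), path(f,d)
round 2: derive path(d,e) via R1 from path(d,f), path(f,e)
round 2: derive path(d,g) via R1 from path(d,f), path(f,g)
round 2: derive path(d,j) via R1 from path(d,f), path(f,j)
round 2: derive path(e,d) via R1 from path(e,f), path(f,d)
round 2: derive path(e,e) via R1 from path(e,f), path(f,e)
round 2: derive path(e,g) via R1 from path(e,f), path(f,g)
round 2: derive path(e,j) via R1 from path(e,f), path(f,j)
round 2: derive path(f,b) via R1 from path(f,j), path(j,b)
round 2: derive path(h,a) via R1 from path(h,d), path(d,a)
round 2: derive path(h,b) via R1 from path(h,j), path(j,b)
round 2: derive path(h,e) via R1 from path(h,f), path(f,e)
round 2: derive path(h,i) via R1 from path(h,d), path(d,i)
round 2: derive path(i,a) via R1 from path(i,d), path(d,a)
round 2: derive path(i,b) via R1 from path(i,j), path(j,b)
round 2: derive path(i,i) via R1 from path(i,d), path(d,i)
round 2: derive path(j,a) via R1 from path(j,d), path(d,a)
round 2: derive path(j,e) via R1 from path(j,f), path(f,e)
round 2: derive path(j,g) via R1 from path(j,b), path(b,g)
round 2: derive path(j,j) via R1 from path(j,b), path(b,j)
round 3: derive path(d,b) via R1 from path(d,f), path(f,b)
round 3: derive path(e,b) via R1 from path(e,f), path(f,b)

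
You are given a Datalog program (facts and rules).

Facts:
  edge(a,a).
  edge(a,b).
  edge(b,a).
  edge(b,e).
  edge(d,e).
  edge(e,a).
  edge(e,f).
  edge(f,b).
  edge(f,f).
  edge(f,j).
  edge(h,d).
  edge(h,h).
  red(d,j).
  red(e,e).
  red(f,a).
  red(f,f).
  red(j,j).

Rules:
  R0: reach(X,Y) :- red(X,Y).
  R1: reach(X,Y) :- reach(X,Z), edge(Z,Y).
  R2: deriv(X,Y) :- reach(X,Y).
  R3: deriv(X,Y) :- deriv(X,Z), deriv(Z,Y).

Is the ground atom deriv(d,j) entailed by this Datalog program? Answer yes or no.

round 1: derive reach(d,j) via R0 from red(d,j)
round 1: derive reach(e,e) via R0 from red(e,e)
round 1: derive reach(f,a) via R0 from red(f,a)
round 1: derive reach(f,f) via R0 from red(f,f)
round 1: derive reach(j,j) via R0 from red(j,j)
round 2: derive reach(e,a) via R1 from reach(e,e), edge(e,a)
round 2: derive reach(e,f) via R1 from reach(e,e), edge(e,f)
round 2: derive reach(f,b) via R1 from reach(f,a), edge(a,b)
round 2: derive reach(f,j) via R1 from reach(f,f), edge(f,j)
round 2: derive deriv(d,j) via R2 from reach(d,j)
round 2: derive deriv(e,e) via R2 from reach(e,e)
round 2: derive deriv(f,a) via R2 from reach(f,a)
round 2: derive deriv(f,f) via R2 from reach(f,f)
round 2: derive deriv(j,j) via R2 from reach(j,j)
round 3: derive reach(e,b) via R1 from reach(e,a), edge(a,b)
round 3: derive reach(e,j) via R1 from reach(e,f), edge(f,j)
round 3: derive reach(f,e) via R1 from reach(f,b), edge(b,e)
round 3: derive deriv(e,a) via R2 from reach(e,a)
round 3: derive deriv(e,f) via R2 from reach(e,f)
round 3: derive deriv(f,b) via R2 from reach(f,b)
round 3: derive deriv(f,j) via R2 from reach(f,j)
round 4: derive deriv(e,b) via R2 from reach(e,b)
round 4: derive deriv(e,j) via R2 from reach(e,j)
round 4: derive deriv(f,e) via R2 from reach(f,e)

yes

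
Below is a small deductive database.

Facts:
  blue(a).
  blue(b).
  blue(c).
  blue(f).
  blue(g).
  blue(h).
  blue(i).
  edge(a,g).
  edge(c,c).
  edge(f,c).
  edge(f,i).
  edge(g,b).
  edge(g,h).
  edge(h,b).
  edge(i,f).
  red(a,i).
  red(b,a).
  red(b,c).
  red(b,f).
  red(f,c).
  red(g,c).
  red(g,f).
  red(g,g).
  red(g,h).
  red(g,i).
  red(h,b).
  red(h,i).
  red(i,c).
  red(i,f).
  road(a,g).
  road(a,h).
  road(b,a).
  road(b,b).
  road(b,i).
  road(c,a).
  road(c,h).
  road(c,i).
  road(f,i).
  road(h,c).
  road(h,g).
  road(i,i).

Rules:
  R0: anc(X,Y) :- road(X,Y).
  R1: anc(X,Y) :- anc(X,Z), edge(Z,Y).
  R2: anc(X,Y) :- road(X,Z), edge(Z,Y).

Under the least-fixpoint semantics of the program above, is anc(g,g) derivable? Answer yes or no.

no

round 1: derive anc(a,g) via R0 from road(a,g)
round 1: derive anc(a,h) via R0 from road(a,h)
round 1: derive anc(b,a) via R0 from road(b,a)
round 1: derive anc(b,b) via R0 from road(b,b)
round 1: derive anc(b,i) via R0 from road(b,i)
round 1: derive anc(c,a) via R0 from road(c,a)
round 1: derive anc(c,h) via R0 from road(c,h)
round 1: derive anc(c,i) via R0 from road(c,i)
round 1: derive anc(f,i) via R0 from road(f,i)
round 1: derive anc(h,c) via R0 from road(h,c)
round 1: derive anc(h,g) via R0 from road(h,g)
round 1: derive anc(i,i) via R0 from road(i,i)
round 1: derive anc(a,b) via R2 from road(a,g), edge(g,b)
round 1: derive anc(b,f) via R2 from road(b,i), edge(i,f)
round 1: derive anc(b,g) via R2 from road(b,a), edge(a,g)
round 1: derive anc(c,b) via R2 from road(c,h), edge(h,b)
round 1: derive anc(c,f) via R2 from road(c,i), edge(i,f)
round 1: derive anc(c,g) via R2 from road(c,a), edge(a,g)
round 1: derive anc(f,f) via R2 from road(f,i), edge(i,f)
round 1: derive anc(h,b) via R2 from road(h,g), edge(g,b)
round 1: derive anc(h,h) via R2 from road(h,g), edge(g,h)
round 1: derive anc(i,f) via R2 from road(i,i), edge(i,f)
round 2: derive anc(b,c) via R1 from anc(b,f), edge(f,c)
round 2: derive anc(b,h) via R1 from anc(b,g), edge(g,h)
round 2: derive anc(c,c) via R1 from anc(c,f), edge(f,c)
round 2: derive anc(f,c) via R1 from anc(f,f), edge(f,c)
round 2: derive anc(i,c) via R1 from anc(i,f), edge(f,c)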